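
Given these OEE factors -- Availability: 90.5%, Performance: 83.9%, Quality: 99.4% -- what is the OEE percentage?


Formula: OEE = Availability * Performance * Quality / 10000
A * P = 90.5% * 83.9% / 100 = 75.93%
OEE = 75.93% * 99.4% / 100 = 75.5%

75.5%


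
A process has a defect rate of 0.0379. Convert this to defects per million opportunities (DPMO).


DPMO = defect_rate * 1000000 = 0.0379 * 1000000

37900


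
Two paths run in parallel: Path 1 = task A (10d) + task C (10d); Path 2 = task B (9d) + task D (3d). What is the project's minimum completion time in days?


Path 1 = 10 + 10 = 20 days
Path 2 = 9 + 3 = 12 days
Duration = max(20, 12) = 20 days

20 days


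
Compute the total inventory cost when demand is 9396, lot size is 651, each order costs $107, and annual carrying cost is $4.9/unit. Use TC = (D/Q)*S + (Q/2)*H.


TC = 9396/651 * 107 + 651/2 * 4.9

$3139.30


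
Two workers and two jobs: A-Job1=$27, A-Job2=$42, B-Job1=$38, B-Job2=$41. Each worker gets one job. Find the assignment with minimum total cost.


Option 1: A->1 + B->2 = $27 + $41 = $68
Option 2: A->2 + B->1 = $42 + $38 = $80
Min cost = min($68, $80) = $68

$68


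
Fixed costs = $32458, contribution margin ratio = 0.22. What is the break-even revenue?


Formula: BER = Fixed Costs / Contribution Margin Ratio
BER = $32458 / 0.22
BER = $147536.36 (to the nearest cent)

$147536.36


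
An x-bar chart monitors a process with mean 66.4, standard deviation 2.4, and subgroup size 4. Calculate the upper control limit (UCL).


UCL = 66.4 + 3 * 2.4 / sqrt(4)

70.0


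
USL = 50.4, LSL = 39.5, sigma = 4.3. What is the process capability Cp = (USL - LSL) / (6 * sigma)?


Cp = (50.4 - 39.5) / (6 * 4.3)

0.42


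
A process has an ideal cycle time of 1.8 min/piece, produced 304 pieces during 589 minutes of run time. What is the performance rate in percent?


Formula: Performance = (Ideal CT * Total Count) / Run Time * 100
Ideal output time = 1.8 * 304 = 547.2 min
Performance = 547.2 / 589 * 100 = 92.9%

92.9%


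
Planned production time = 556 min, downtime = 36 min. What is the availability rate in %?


Formula: Availability = (Planned Time - Downtime) / Planned Time * 100
Uptime = 556 - 36 = 520 min
Availability = 520 / 556 * 100 = 93.5%

93.5%


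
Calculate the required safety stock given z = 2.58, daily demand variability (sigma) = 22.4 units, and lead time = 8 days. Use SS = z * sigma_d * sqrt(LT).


Formula: SS = z * sigma_d * sqrt(LT)
sqrt(LT) = sqrt(8) = 2.8284
SS = 2.58 * 22.4 * 2.8284
SS = 163.5 units

163.5 units


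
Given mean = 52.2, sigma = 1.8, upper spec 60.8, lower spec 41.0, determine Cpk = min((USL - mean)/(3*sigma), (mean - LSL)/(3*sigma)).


Cpu = (60.8 - 52.2) / (3 * 1.8) = 1.59
Cpl = (52.2 - 41.0) / (3 * 1.8) = 2.07
Cpk = min(1.59, 2.07) = 1.59

1.59


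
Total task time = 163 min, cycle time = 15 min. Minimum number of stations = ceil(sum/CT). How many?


Formula: N_min = ceil(Sum of Task Times / Cycle Time)
N_min = ceil(163 min / 15 min) = ceil(10.8667)
N_min = 11 stations

11


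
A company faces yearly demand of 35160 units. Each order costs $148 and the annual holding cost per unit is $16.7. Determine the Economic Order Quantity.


Formula: EOQ = sqrt(2 * D * S / H)
Numerator: 2 * 35160 * 148 = 10407360
2DS/H = 10407360 / 16.7 = 623195.2
EOQ = sqrt(623195.2) = 789.4 units

789.4 units


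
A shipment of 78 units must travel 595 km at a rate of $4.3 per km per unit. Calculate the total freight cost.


TC = dist * cost * units = 595 * 4.3 * 78 = $199563.00

$199563.00


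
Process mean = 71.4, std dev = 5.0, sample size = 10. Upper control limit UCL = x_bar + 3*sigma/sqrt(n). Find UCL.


UCL = 71.4 + 3 * 5.0 / sqrt(10)

76.14


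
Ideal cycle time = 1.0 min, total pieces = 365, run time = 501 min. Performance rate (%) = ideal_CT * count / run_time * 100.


Formula: Performance = (Ideal CT * Total Count) / Run Time * 100
Ideal output time = 1.0 * 365 = 365.0 min
Performance = 365.0 / 501 * 100 = 72.9%

72.9%


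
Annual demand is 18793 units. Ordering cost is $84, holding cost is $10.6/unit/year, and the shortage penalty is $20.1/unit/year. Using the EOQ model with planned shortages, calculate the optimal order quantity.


Formula: EOQ* = sqrt(2DS/H) * sqrt((H+P)/P)
Base EOQ = sqrt(2*18793*84/10.6) = 545.76 units
Correction = sqrt((10.6+20.1)/20.1) = 1.23587
EOQ* = 545.76 * 1.23587 = 674.5 units

674.5 units


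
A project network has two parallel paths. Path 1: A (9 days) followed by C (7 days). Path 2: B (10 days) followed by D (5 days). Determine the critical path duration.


Path 1 = 9 + 7 = 16 days
Path 2 = 10 + 5 = 15 days
Duration = max(16, 15) = 16 days

16 days


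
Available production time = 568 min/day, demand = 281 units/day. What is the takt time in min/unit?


Formula: Takt Time = Available Production Time / Customer Demand
Takt = 568 min/day / 281 units/day
Takt = 2.02 min/unit

2.02 min/unit


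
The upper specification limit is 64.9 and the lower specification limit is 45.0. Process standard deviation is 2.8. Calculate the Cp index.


Cp = (64.9 - 45.0) / (6 * 2.8)

1.18


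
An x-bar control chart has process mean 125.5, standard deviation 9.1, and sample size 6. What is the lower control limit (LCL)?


LCL = 125.5 - 3 * 9.1 / sqrt(6)

114.35


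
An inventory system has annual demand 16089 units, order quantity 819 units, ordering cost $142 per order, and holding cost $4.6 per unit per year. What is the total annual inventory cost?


TC = 16089/819 * 142 + 819/2 * 4.6

$4673.25


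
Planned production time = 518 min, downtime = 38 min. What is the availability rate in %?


Formula: Availability = (Planned Time - Downtime) / Planned Time * 100
Uptime = 518 - 38 = 480 min
Availability = 480 / 518 * 100 = 92.7%

92.7%


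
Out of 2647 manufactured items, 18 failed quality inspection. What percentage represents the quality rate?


Formula: Quality Rate = Good Pieces / Total Pieces * 100
Good pieces = 2647 - 18 = 2629
QR = 2629 / 2647 * 100 = 99.3%

99.3%


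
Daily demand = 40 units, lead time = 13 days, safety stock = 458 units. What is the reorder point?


Formula: ROP = (Daily Demand * Lead Time) + Safety Stock
Demand during lead time = 40 * 13 = 520 units
ROP = 520 + 458 = 978 units

978 units


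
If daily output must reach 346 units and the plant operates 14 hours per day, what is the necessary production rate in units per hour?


Formula: Production Rate = Daily Demand / Available Hours
Rate = 346 units/day / 14 hours/day
Rate = 24.7 units/hour

24.7 units/hour


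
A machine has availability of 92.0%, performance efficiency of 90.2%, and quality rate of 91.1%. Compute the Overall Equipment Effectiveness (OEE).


Formula: OEE = Availability * Performance * Quality / 10000
A * P = 92.0% * 90.2% / 100 = 82.98%
OEE = 82.98% * 91.1% / 100 = 75.6%

75.6%


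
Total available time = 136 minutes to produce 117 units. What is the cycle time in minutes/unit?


Formula: CT = Available Time / Number of Units
CT = 136 min / 117 units
CT = 1.16 min/unit

1.16 min/unit


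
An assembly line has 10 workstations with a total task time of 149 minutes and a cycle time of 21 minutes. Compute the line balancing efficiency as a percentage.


Formula: Efficiency = Sum of Task Times / (N_stations * CT) * 100
Total station capacity = 10 stations * 21 min = 210 min
Efficiency = 149 / 210 * 100 = 71.0%

71.0%


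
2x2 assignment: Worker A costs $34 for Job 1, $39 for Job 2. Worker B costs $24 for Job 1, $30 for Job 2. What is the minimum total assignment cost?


Option 1: A->1 + B->2 = $34 + $30 = $64
Option 2: A->2 + B->1 = $39 + $24 = $63
Min cost = min($64, $63) = $63

$63


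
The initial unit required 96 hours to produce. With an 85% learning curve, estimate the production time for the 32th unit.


Formula: T_n = T_1 * (learning_rate)^(log2(n)) where learning_rate = rate/100
Doublings = log2(32) = 5
T_n = 96 * 0.85^5
T_n = 96 * 0.4437 = 42.6 hours

42.6 hours


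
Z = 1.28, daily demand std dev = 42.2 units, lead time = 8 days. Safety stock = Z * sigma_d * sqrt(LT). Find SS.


Formula: SS = z * sigma_d * sqrt(LT)
sqrt(LT) = sqrt(8) = 2.8284
SS = 1.28 * 42.2 * 2.8284
SS = 152.8 units

152.8 units


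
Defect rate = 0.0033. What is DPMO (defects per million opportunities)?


DPMO = defect_rate * 1000000 = 0.0033 * 1000000

3300


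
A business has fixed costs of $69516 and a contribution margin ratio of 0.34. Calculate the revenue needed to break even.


Formula: BER = Fixed Costs / Contribution Margin Ratio
BER = $69516 / 0.34
BER = $204458.82 (to the nearest cent)

$204458.82


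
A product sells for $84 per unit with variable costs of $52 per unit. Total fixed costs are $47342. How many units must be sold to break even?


Formula: BEQ = Fixed Costs / (Price - Variable Cost)
Contribution margin = $84 - $52 = $32/unit
BEQ = ceil($47342 / $32/unit) = ceil(1479.44) = 1480 units

1480 units


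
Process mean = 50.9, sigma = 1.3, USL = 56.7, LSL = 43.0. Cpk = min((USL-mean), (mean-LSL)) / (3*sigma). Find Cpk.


Cpu = (56.7 - 50.9) / (3 * 1.3) = 1.49
Cpl = (50.9 - 43.0) / (3 * 1.3) = 2.03
Cpk = min(1.49, 2.03) = 1.49

1.49


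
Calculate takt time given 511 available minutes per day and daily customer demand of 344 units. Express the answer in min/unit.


Formula: Takt Time = Available Production Time / Customer Demand
Takt = 511 min/day / 344 units/day
Takt = 1.49 min/unit

1.49 min/unit


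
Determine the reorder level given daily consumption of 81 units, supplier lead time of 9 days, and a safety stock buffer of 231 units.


Formula: ROP = (Daily Demand * Lead Time) + Safety Stock
Demand during lead time = 81 * 9 = 729 units
ROP = 729 + 231 = 960 units

960 units


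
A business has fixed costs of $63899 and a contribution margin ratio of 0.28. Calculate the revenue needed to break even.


Formula: BER = Fixed Costs / Contribution Margin Ratio
BER = $63899 / 0.28
BER = $228210.71 (to the nearest cent)

$228210.71


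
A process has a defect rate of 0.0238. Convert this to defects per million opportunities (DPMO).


DPMO = defect_rate * 1000000 = 0.0238 * 1000000

23800


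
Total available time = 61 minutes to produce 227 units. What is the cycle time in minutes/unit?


Formula: CT = Available Time / Number of Units
CT = 61 min / 227 units
CT = 0.27 min/unit

0.27 min/unit


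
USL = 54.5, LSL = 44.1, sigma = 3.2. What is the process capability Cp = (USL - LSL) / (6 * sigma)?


Cp = (54.5 - 44.1) / (6 * 3.2)

0.54


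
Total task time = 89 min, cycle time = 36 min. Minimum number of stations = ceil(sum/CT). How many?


Formula: N_min = ceil(Sum of Task Times / Cycle Time)
N_min = ceil(89 min / 36 min) = ceil(2.4722)
N_min = 3 stations

3


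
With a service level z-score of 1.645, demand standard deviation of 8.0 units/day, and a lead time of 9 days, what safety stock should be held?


Formula: SS = z * sigma_d * sqrt(LT)
sqrt(LT) = sqrt(9) = 3.0
SS = 1.645 * 8.0 * 3.0
SS = 39.5 units

39.5 units


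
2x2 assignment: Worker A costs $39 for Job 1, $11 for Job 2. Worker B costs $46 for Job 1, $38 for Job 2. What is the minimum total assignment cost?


Option 1: A->1 + B->2 = $39 + $38 = $77
Option 2: A->2 + B->1 = $11 + $46 = $57
Min cost = min($77, $57) = $57

$57


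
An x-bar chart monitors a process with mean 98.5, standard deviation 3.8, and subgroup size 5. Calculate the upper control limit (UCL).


UCL = 98.5 + 3 * 3.8 / sqrt(5)

103.6


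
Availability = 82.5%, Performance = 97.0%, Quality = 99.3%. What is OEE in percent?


Formula: OEE = Availability * Performance * Quality / 10000
A * P = 82.5% * 97.0% / 100 = 80.03%
OEE = 80.03% * 99.3% / 100 = 79.5%

79.5%


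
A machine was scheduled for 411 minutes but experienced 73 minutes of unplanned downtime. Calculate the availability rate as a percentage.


Formula: Availability = (Planned Time - Downtime) / Planned Time * 100
Uptime = 411 - 73 = 338 min
Availability = 338 / 411 * 100 = 82.2%

82.2%


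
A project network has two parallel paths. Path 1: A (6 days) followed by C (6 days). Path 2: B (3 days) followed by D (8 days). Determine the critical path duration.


Path 1 = 6 + 6 = 12 days
Path 2 = 3 + 8 = 11 days
Duration = max(12, 11) = 12 days

12 days


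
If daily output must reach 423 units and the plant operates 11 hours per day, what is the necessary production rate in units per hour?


Formula: Production Rate = Daily Demand / Available Hours
Rate = 423 units/day / 11 hours/day
Rate = 38.5 units/hour

38.5 units/hour


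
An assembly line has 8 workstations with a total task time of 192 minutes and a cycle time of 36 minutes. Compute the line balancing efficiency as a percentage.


Formula: Efficiency = Sum of Task Times / (N_stations * CT) * 100
Total station capacity = 8 stations * 36 min = 288 min
Efficiency = 192 / 288 * 100 = 66.7%

66.7%


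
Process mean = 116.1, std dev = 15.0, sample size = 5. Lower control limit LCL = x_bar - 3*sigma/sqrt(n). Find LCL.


LCL = 116.1 - 3 * 15.0 / sqrt(5)

95.98


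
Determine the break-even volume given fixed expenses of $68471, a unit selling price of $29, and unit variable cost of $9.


Formula: BEQ = Fixed Costs / (Price - Variable Cost)
Contribution margin = $29 - $9 = $20/unit
BEQ = ceil($68471 / $20/unit) = ceil(3423.55) = 3424 units

3424 units


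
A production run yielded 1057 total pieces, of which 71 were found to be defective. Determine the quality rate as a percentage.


Formula: Quality Rate = Good Pieces / Total Pieces * 100
Good pieces = 1057 - 71 = 986
QR = 986 / 1057 * 100 = 93.3%

93.3%


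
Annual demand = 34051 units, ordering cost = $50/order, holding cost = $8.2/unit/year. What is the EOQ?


Formula: EOQ = sqrt(2 * D * S / H)
Numerator: 2 * 34051 * 50 = 3405100
2DS/H = 3405100 / 8.2 = 415256.1
EOQ = sqrt(415256.1) = 644.4 units

644.4 units


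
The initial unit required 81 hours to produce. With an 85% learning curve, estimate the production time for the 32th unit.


Formula: T_n = T_1 * (learning_rate)^(log2(n)) where learning_rate = rate/100
Doublings = log2(32) = 5
T_n = 81 * 0.85^5
T_n = 81 * 0.4437 = 35.9 hours

35.9 hours


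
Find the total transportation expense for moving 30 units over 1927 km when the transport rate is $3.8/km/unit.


TC = dist * cost * units = 1927 * 3.8 * 30 = $219678.00

$219678.00


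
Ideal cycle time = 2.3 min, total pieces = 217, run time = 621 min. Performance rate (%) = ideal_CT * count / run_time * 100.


Formula: Performance = (Ideal CT * Total Count) / Run Time * 100
Ideal output time = 2.3 * 217 = 499.1 min
Performance = 499.1 / 621 * 100 = 80.4%

80.4%


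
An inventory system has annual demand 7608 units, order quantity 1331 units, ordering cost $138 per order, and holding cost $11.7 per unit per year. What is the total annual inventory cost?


TC = 7608/1331 * 138 + 1331/2 * 11.7

$8575.16


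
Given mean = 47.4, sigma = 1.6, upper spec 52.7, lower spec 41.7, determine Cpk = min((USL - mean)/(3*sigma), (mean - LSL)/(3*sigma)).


Cpu = (52.7 - 47.4) / (3 * 1.6) = 1.1
Cpl = (47.4 - 41.7) / (3 * 1.6) = 1.19
Cpk = min(1.1, 1.19) = 1.1

1.1


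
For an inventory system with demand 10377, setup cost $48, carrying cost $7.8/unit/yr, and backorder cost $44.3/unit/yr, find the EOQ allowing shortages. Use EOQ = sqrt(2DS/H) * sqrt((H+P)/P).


Formula: EOQ* = sqrt(2DS/H) * sqrt((H+P)/P)
Base EOQ = sqrt(2*10377*48/7.8) = 357.38 units
Correction = sqrt((7.8+44.3)/44.3) = 1.08447
EOQ* = 357.38 * 1.08447 = 387.6 units

387.6 units


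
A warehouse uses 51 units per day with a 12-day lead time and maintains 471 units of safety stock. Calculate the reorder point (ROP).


Formula: ROP = (Daily Demand * Lead Time) + Safety Stock
Demand during lead time = 51 * 12 = 612 units
ROP = 612 + 471 = 1083 units

1083 units


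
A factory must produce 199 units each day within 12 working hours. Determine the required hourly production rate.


Formula: Production Rate = Daily Demand / Available Hours
Rate = 199 units/day / 12 hours/day
Rate = 16.6 units/hour

16.6 units/hour


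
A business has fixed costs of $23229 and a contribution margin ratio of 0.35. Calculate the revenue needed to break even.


Formula: BER = Fixed Costs / Contribution Margin Ratio
BER = $23229 / 0.35
BER = $66368.57 (to the nearest cent)

$66368.57


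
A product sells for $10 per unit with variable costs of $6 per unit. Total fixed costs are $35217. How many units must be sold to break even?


Formula: BEQ = Fixed Costs / (Price - Variable Cost)
Contribution margin = $10 - $6 = $4/unit
BEQ = ceil($35217 / $4/unit) = ceil(8804.25) = 8805 units

8805 units


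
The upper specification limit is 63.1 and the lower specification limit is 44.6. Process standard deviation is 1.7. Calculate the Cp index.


Cp = (63.1 - 44.6) / (6 * 1.7)

1.81


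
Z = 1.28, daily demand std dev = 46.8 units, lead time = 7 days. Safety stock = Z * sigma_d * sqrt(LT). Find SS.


Formula: SS = z * sigma_d * sqrt(LT)
sqrt(LT) = sqrt(7) = 2.6458
SS = 1.28 * 46.8 * 2.6458
SS = 158.5 units

158.5 units


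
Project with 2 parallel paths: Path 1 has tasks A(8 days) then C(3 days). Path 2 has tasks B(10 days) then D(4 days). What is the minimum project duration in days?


Path 1 = 8 + 3 = 11 days
Path 2 = 10 + 4 = 14 days
Duration = max(11, 14) = 14 days

14 days


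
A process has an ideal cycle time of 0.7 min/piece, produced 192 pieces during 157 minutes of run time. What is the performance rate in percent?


Formula: Performance = (Ideal CT * Total Count) / Run Time * 100
Ideal output time = 0.7 * 192 = 134.4 min
Performance = 134.4 / 157 * 100 = 85.6%

85.6%


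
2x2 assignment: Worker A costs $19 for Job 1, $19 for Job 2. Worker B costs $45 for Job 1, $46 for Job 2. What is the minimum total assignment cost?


Option 1: A->1 + B->2 = $19 + $46 = $65
Option 2: A->2 + B->1 = $19 + $45 = $64
Min cost = min($65, $64) = $64

$64


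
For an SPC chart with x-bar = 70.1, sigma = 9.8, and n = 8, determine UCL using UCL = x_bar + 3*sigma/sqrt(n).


UCL = 70.1 + 3 * 9.8 / sqrt(8)

80.49


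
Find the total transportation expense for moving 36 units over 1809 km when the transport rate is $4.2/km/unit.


TC = dist * cost * units = 1809 * 4.2 * 36 = $273520.80

$273520.80


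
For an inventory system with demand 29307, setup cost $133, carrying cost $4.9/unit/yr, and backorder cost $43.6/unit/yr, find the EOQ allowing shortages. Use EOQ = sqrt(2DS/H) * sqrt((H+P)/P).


Formula: EOQ* = sqrt(2DS/H) * sqrt((H+P)/P)
Base EOQ = sqrt(2*29307*133/4.9) = 1261.33 units
Correction = sqrt((4.9+43.6)/43.6) = 1.0547
EOQ* = 1261.33 * 1.0547 = 1330.3 units

1330.3 units


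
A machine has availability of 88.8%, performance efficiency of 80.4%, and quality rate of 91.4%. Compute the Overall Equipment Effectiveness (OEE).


Formula: OEE = Availability * Performance * Quality / 10000
A * P = 88.8% * 80.4% / 100 = 71.4%
OEE = 71.4% * 91.4% / 100 = 65.3%

65.3%


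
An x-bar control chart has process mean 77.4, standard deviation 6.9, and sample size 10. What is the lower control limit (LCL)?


LCL = 77.4 - 3 * 6.9 / sqrt(10)

70.85


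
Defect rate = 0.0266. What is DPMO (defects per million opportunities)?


DPMO = defect_rate * 1000000 = 0.0266 * 1000000

26600


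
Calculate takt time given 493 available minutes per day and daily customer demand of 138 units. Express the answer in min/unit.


Formula: Takt Time = Available Production Time / Customer Demand
Takt = 493 min/day / 138 units/day
Takt = 3.57 min/unit

3.57 min/unit


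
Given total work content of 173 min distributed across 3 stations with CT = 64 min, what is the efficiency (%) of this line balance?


Formula: Efficiency = Sum of Task Times / (N_stations * CT) * 100
Total station capacity = 3 stations * 64 min = 192 min
Efficiency = 173 / 192 * 100 = 90.1%

90.1%


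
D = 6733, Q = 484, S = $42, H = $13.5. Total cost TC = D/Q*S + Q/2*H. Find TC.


TC = 6733/484 * 42 + 484/2 * 13.5

$3851.27


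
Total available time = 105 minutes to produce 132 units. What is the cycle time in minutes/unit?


Formula: CT = Available Time / Number of Units
CT = 105 min / 132 units
CT = 0.8 min/unit

0.8 min/unit


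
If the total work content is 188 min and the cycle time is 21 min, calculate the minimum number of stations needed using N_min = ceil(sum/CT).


Formula: N_min = ceil(Sum of Task Times / Cycle Time)
N_min = ceil(188 min / 21 min) = ceil(8.9524)
N_min = 9 stations

9


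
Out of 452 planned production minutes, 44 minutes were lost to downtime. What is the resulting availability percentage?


Formula: Availability = (Planned Time - Downtime) / Planned Time * 100
Uptime = 452 - 44 = 408 min
Availability = 408 / 452 * 100 = 90.3%

90.3%


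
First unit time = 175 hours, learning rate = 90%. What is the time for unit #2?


Formula: T_n = T_1 * (learning_rate)^(log2(n)) where learning_rate = rate/100
Doublings = log2(2) = 1
T_n = 175 * 0.9^1
T_n = 175 * 0.9 = 157.5 hours

157.5 hours


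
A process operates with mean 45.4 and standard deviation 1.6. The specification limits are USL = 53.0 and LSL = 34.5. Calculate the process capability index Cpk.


Cpu = (53.0 - 45.4) / (3 * 1.6) = 1.58
Cpl = (45.4 - 34.5) / (3 * 1.6) = 2.27
Cpk = min(1.58, 2.27) = 1.58

1.58


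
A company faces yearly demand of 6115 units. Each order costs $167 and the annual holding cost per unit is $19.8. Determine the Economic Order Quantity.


Formula: EOQ = sqrt(2 * D * S / H)
Numerator: 2 * 6115 * 167 = 2042410
2DS/H = 2042410 / 19.8 = 103152.0
EOQ = sqrt(103152.0) = 321.2 units

321.2 units


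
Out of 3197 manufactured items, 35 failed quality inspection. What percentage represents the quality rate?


Formula: Quality Rate = Good Pieces / Total Pieces * 100
Good pieces = 3197 - 35 = 3162
QR = 3162 / 3197 * 100 = 98.9%

98.9%


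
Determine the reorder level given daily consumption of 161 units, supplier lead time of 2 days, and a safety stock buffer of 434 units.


Formula: ROP = (Daily Demand * Lead Time) + Safety Stock
Demand during lead time = 161 * 2 = 322 units
ROP = 322 + 434 = 756 units

756 units


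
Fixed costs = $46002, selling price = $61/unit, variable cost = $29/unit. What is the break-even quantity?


Formula: BEQ = Fixed Costs / (Price - Variable Cost)
Contribution margin = $61 - $29 = $32/unit
BEQ = ceil($46002 / $32/unit) = ceil(1437.56) = 1438 units

1438 units


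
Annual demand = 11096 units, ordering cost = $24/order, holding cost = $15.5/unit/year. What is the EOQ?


Formula: EOQ = sqrt(2 * D * S / H)
Numerator: 2 * 11096 * 24 = 532608
2DS/H = 532608 / 15.5 = 34361.8
EOQ = sqrt(34361.8) = 185.4 units

185.4 units


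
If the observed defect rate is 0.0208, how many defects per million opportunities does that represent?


DPMO = defect_rate * 1000000 = 0.0208 * 1000000

20800


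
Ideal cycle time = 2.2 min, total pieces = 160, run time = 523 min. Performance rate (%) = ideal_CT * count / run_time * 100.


Formula: Performance = (Ideal CT * Total Count) / Run Time * 100
Ideal output time = 2.2 * 160 = 352.0 min
Performance = 352.0 / 523 * 100 = 67.3%

67.3%


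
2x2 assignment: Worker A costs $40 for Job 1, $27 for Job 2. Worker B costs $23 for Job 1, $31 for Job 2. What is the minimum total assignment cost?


Option 1: A->1 + B->2 = $40 + $31 = $71
Option 2: A->2 + B->1 = $27 + $23 = $50
Min cost = min($71, $50) = $50

$50


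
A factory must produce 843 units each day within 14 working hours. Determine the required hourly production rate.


Formula: Production Rate = Daily Demand / Available Hours
Rate = 843 units/day / 14 hours/day
Rate = 60.2 units/hour

60.2 units/hour


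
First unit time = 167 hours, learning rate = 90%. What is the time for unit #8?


Formula: T_n = T_1 * (learning_rate)^(log2(n)) where learning_rate = rate/100
Doublings = log2(8) = 3
T_n = 167 * 0.9^3
T_n = 167 * 0.729 = 121.7 hours

121.7 hours


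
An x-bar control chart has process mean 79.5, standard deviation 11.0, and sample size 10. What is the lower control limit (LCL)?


LCL = 79.5 - 3 * 11.0 / sqrt(10)

69.06


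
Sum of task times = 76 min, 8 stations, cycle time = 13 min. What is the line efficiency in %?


Formula: Efficiency = Sum of Task Times / (N_stations * CT) * 100
Total station capacity = 8 stations * 13 min = 104 min
Efficiency = 76 / 104 * 100 = 73.1%

73.1%


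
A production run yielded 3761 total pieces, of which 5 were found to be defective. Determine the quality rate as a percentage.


Formula: Quality Rate = Good Pieces / Total Pieces * 100
Good pieces = 3761 - 5 = 3756
QR = 3756 / 3761 * 100 = 99.9%

99.9%


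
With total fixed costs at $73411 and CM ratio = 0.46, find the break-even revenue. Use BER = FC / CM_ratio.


Formula: BER = Fixed Costs / Contribution Margin Ratio
BER = $73411 / 0.46
BER = $159589.13 (to the nearest cent)

$159589.13


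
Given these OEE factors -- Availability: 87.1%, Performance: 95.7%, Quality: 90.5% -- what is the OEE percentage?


Formula: OEE = Availability * Performance * Quality / 10000
A * P = 87.1% * 95.7% / 100 = 83.35%
OEE = 83.35% * 90.5% / 100 = 75.4%

75.4%


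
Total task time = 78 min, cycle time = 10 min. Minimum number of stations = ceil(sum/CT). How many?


Formula: N_min = ceil(Sum of Task Times / Cycle Time)
N_min = ceil(78 min / 10 min) = ceil(7.8)
N_min = 8 stations

8


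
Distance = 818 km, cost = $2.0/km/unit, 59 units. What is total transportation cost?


TC = dist * cost * units = 818 * 2.0 * 59 = $96524.00

$96524.00


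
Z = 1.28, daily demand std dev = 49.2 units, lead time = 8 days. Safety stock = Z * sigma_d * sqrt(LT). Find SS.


Formula: SS = z * sigma_d * sqrt(LT)
sqrt(LT) = sqrt(8) = 2.8284
SS = 1.28 * 49.2 * 2.8284
SS = 178.1 units

178.1 units


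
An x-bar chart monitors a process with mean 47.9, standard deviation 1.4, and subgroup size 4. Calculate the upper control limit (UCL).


UCL = 47.9 + 3 * 1.4 / sqrt(4)

50.0


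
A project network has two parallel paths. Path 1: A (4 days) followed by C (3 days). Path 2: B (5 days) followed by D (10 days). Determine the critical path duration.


Path 1 = 4 + 3 = 7 days
Path 2 = 5 + 10 = 15 days
Duration = max(7, 15) = 15 days

15 days


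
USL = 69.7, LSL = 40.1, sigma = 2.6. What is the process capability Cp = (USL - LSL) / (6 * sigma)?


Cp = (69.7 - 40.1) / (6 * 2.6)

1.9


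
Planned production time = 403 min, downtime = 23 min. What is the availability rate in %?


Formula: Availability = (Planned Time - Downtime) / Planned Time * 100
Uptime = 403 - 23 = 380 min
Availability = 380 / 403 * 100 = 94.3%

94.3%


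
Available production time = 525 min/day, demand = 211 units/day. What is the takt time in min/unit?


Formula: Takt Time = Available Production Time / Customer Demand
Takt = 525 min/day / 211 units/day
Takt = 2.49 min/unit

2.49 min/unit


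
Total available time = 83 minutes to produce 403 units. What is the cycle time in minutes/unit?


Formula: CT = Available Time / Number of Units
CT = 83 min / 403 units
CT = 0.21 min/unit

0.21 min/unit


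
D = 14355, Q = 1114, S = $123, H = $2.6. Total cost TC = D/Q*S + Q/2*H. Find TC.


TC = 14355/1114 * 123 + 1114/2 * 2.6

$3033.18


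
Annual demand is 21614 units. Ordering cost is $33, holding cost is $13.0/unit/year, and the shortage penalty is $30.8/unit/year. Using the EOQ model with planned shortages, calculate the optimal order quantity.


Formula: EOQ* = sqrt(2DS/H) * sqrt((H+P)/P)
Base EOQ = sqrt(2*21614*33/13.0) = 331.26 units
Correction = sqrt((13.0+30.8)/30.8) = 1.19251
EOQ* = 331.26 * 1.19251 = 395.0 units

395.0 units


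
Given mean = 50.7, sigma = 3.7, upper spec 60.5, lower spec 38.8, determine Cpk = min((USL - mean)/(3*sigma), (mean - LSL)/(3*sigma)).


Cpu = (60.5 - 50.7) / (3 * 3.7) = 0.88
Cpl = (50.7 - 38.8) / (3 * 3.7) = 1.07
Cpk = min(0.88, 1.07) = 0.88

0.88


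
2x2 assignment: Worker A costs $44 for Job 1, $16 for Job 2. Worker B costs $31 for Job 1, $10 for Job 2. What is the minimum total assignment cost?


Option 1: A->1 + B->2 = $44 + $10 = $54
Option 2: A->2 + B->1 = $16 + $31 = $47
Min cost = min($54, $47) = $47

$47


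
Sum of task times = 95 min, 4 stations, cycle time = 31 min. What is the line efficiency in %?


Formula: Efficiency = Sum of Task Times / (N_stations * CT) * 100
Total station capacity = 4 stations * 31 min = 124 min
Efficiency = 95 / 124 * 100 = 76.6%

76.6%


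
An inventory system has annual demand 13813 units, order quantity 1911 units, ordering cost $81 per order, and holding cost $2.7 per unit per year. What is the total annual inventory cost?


TC = 13813/1911 * 81 + 1911/2 * 2.7

$3165.33


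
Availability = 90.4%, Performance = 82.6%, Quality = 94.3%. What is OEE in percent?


Formula: OEE = Availability * Performance * Quality / 10000
A * P = 90.4% * 82.6% / 100 = 74.67%
OEE = 74.67% * 94.3% / 100 = 70.4%

70.4%


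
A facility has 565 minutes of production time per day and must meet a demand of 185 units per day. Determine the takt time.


Formula: Takt Time = Available Production Time / Customer Demand
Takt = 565 min/day / 185 units/day
Takt = 3.05 min/unit

3.05 min/unit


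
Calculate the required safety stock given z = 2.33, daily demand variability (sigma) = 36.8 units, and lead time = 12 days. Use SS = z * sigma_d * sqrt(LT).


Formula: SS = z * sigma_d * sqrt(LT)
sqrt(LT) = sqrt(12) = 3.4641
SS = 2.33 * 36.8 * 3.4641
SS = 297.0 units

297.0 units


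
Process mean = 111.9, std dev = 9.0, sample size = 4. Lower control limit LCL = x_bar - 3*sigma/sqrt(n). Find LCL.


LCL = 111.9 - 3 * 9.0 / sqrt(4)

98.4


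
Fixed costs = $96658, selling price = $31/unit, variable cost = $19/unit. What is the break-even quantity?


Formula: BEQ = Fixed Costs / (Price - Variable Cost)
Contribution margin = $31 - $19 = $12/unit
BEQ = ceil($96658 / $12/unit) = ceil(8054.83) = 8055 units

8055 units


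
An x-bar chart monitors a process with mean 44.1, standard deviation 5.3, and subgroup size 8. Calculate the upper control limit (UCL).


UCL = 44.1 + 3 * 5.3 / sqrt(8)

49.72


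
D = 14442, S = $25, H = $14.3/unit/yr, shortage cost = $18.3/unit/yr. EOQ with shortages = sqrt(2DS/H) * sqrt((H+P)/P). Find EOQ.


Formula: EOQ* = sqrt(2DS/H) * sqrt((H+P)/P)
Base EOQ = sqrt(2*14442*25/14.3) = 224.71 units
Correction = sqrt((14.3+18.3)/18.3) = 1.3347
EOQ* = 224.71 * 1.3347 = 299.9 units

299.9 units


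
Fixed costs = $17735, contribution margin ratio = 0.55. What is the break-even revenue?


Formula: BER = Fixed Costs / Contribution Margin Ratio
BER = $17735 / 0.55
BER = $32245.45 (to the nearest cent)

$32245.45


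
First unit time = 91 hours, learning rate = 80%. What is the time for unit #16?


Formula: T_n = T_1 * (learning_rate)^(log2(n)) where learning_rate = rate/100
Doublings = log2(16) = 4
T_n = 91 * 0.8^4
T_n = 91 * 0.4096 = 37.3 hours

37.3 hours


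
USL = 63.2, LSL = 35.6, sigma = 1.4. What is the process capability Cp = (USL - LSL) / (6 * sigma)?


Cp = (63.2 - 35.6) / (6 * 1.4)

3.29


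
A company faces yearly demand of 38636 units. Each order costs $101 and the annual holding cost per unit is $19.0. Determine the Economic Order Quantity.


Formula: EOQ = sqrt(2 * D * S / H)
Numerator: 2 * 38636 * 101 = 7804472
2DS/H = 7804472 / 19.0 = 410761.7
EOQ = sqrt(410761.7) = 640.9 units

640.9 units


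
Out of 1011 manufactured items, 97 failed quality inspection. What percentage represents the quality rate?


Formula: Quality Rate = Good Pieces / Total Pieces * 100
Good pieces = 1011 - 97 = 914
QR = 914 / 1011 * 100 = 90.4%

90.4%


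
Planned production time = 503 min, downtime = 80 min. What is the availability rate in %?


Formula: Availability = (Planned Time - Downtime) / Planned Time * 100
Uptime = 503 - 80 = 423 min
Availability = 423 / 503 * 100 = 84.1%

84.1%


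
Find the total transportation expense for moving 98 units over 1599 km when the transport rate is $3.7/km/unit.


TC = dist * cost * units = 1599 * 3.7 * 98 = $579797.40

$579797.40


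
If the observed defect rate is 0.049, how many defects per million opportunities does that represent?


DPMO = defect_rate * 1000000 = 0.049 * 1000000

49000


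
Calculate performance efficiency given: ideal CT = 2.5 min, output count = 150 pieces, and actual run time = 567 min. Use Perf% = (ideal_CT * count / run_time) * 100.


Formula: Performance = (Ideal CT * Total Count) / Run Time * 100
Ideal output time = 2.5 * 150 = 375.0 min
Performance = 375.0 / 567 * 100 = 66.1%

66.1%


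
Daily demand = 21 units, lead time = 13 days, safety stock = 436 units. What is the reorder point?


Formula: ROP = (Daily Demand * Lead Time) + Safety Stock
Demand during lead time = 21 * 13 = 273 units
ROP = 273 + 436 = 709 units

709 units


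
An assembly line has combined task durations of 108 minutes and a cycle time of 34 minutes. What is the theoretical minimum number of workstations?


Formula: N_min = ceil(Sum of Task Times / Cycle Time)
N_min = ceil(108 min / 34 min) = ceil(3.1765)
N_min = 4 stations

4


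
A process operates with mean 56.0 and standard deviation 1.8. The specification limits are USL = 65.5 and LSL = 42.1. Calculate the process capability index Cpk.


Cpu = (65.5 - 56.0) / (3 * 1.8) = 1.76
Cpl = (56.0 - 42.1) / (3 * 1.8) = 2.57
Cpk = min(1.76, 2.57) = 1.76

1.76


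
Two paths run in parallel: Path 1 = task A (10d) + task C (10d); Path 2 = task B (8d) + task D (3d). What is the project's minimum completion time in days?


Path 1 = 10 + 10 = 20 days
Path 2 = 8 + 3 = 11 days
Duration = max(20, 11) = 20 days

20 days


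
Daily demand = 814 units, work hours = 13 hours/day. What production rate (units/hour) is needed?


Formula: Production Rate = Daily Demand / Available Hours
Rate = 814 units/day / 13 hours/day
Rate = 62.6 units/hour

62.6 units/hour


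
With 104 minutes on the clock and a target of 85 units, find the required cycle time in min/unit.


Formula: CT = Available Time / Number of Units
CT = 104 min / 85 units
CT = 1.22 min/unit

1.22 min/unit


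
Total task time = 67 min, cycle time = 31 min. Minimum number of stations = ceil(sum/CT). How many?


Formula: N_min = ceil(Sum of Task Times / Cycle Time)
N_min = ceil(67 min / 31 min) = ceil(2.1613)
N_min = 3 stations

3


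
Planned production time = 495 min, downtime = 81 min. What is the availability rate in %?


Formula: Availability = (Planned Time - Downtime) / Planned Time * 100
Uptime = 495 - 81 = 414 min
Availability = 414 / 495 * 100 = 83.6%

83.6%


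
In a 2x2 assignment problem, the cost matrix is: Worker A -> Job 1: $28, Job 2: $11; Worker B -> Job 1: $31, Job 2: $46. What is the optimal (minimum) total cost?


Option 1: A->1 + B->2 = $28 + $46 = $74
Option 2: A->2 + B->1 = $11 + $31 = $42
Min cost = min($74, $42) = $42

$42


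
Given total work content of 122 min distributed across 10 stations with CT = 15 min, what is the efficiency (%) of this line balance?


Formula: Efficiency = Sum of Task Times / (N_stations * CT) * 100
Total station capacity = 10 stations * 15 min = 150 min
Efficiency = 122 / 150 * 100 = 81.3%

81.3%


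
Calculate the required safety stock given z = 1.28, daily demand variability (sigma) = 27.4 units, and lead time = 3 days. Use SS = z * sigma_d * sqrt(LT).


Formula: SS = z * sigma_d * sqrt(LT)
sqrt(LT) = sqrt(3) = 1.7321
SS = 1.28 * 27.4 * 1.7321
SS = 60.7 units

60.7 units


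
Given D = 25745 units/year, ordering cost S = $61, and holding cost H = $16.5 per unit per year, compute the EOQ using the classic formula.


Formula: EOQ = sqrt(2 * D * S / H)
Numerator: 2 * 25745 * 61 = 3140890
2DS/H = 3140890 / 16.5 = 190357.0
EOQ = sqrt(190357.0) = 436.3 units

436.3 units


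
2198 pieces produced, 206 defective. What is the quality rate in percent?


Formula: Quality Rate = Good Pieces / Total Pieces * 100
Good pieces = 2198 - 206 = 1992
QR = 1992 / 2198 * 100 = 90.6%

90.6%


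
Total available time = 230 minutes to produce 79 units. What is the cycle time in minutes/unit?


Formula: CT = Available Time / Number of Units
CT = 230 min / 79 units
CT = 2.91 min/unit

2.91 min/unit


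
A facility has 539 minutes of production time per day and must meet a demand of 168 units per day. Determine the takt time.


Formula: Takt Time = Available Production Time / Customer Demand
Takt = 539 min/day / 168 units/day
Takt = 3.21 min/unit

3.21 min/unit


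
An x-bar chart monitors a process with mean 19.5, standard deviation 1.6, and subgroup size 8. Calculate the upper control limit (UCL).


UCL = 19.5 + 3 * 1.6 / sqrt(8)

21.2


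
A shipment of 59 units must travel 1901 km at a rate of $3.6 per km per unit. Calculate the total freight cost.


TC = dist * cost * units = 1901 * 3.6 * 59 = $403772.40

$403772.40


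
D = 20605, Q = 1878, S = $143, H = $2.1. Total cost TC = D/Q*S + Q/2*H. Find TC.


TC = 20605/1878 * 143 + 1878/2 * 2.1

$3540.86


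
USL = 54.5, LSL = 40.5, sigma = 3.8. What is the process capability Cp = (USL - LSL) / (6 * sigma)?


Cp = (54.5 - 40.5) / (6 * 3.8)

0.61


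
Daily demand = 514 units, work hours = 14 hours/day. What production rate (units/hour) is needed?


Formula: Production Rate = Daily Demand / Available Hours
Rate = 514 units/day / 14 hours/day
Rate = 36.7 units/hour

36.7 units/hour


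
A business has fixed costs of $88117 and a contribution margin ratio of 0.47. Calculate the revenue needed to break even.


Formula: BER = Fixed Costs / Contribution Margin Ratio
BER = $88117 / 0.47
BER = $187482.98 (to the nearest cent)

$187482.98


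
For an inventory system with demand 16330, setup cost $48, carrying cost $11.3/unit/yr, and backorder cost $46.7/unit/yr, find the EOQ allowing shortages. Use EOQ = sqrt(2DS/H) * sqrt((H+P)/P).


Formula: EOQ* = sqrt(2DS/H) * sqrt((H+P)/P)
Base EOQ = sqrt(2*16330*48/11.3) = 372.47 units
Correction = sqrt((11.3+46.7)/46.7) = 1.11444
EOQ* = 372.47 * 1.11444 = 415.1 units

415.1 units


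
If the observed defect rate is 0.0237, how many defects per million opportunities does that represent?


DPMO = defect_rate * 1000000 = 0.0237 * 1000000

23700


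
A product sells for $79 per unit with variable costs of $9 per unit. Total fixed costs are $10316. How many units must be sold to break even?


Formula: BEQ = Fixed Costs / (Price - Variable Cost)
Contribution margin = $79 - $9 = $70/unit
BEQ = ceil($10316 / $70/unit) = ceil(147.37) = 148 units

148 units


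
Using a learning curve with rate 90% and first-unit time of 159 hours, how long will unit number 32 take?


Formula: T_n = T_1 * (learning_rate)^(log2(n)) where learning_rate = rate/100
Doublings = log2(32) = 5
T_n = 159 * 0.9^5
T_n = 159 * 0.5905 = 93.9 hours

93.9 hours


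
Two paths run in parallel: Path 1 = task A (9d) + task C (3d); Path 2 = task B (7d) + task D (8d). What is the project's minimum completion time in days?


Path 1 = 9 + 3 = 12 days
Path 2 = 7 + 8 = 15 days
Duration = max(12, 15) = 15 days

15 days


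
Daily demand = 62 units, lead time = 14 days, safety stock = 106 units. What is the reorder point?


Formula: ROP = (Daily Demand * Lead Time) + Safety Stock
Demand during lead time = 62 * 14 = 868 units
ROP = 868 + 106 = 974 units

974 units


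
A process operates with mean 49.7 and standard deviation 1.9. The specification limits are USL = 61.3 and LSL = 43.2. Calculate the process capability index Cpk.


Cpu = (61.3 - 49.7) / (3 * 1.9) = 2.04
Cpl = (49.7 - 43.2) / (3 * 1.9) = 1.14
Cpk = min(2.04, 1.14) = 1.14

1.14
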